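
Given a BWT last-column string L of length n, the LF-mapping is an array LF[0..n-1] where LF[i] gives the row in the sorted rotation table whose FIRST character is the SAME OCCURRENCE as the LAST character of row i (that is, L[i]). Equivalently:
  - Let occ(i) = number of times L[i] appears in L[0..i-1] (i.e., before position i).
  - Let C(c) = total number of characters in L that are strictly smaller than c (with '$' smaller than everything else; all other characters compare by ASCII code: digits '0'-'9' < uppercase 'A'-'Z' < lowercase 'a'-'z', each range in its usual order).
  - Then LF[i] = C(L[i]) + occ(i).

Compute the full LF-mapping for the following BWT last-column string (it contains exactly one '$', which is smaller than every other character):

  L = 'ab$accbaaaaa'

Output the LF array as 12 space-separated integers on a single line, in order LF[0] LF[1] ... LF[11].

Char counts: '$':1, 'a':7, 'b':2, 'c':2
C (first-col start): C('$')=0, C('a')=1, C('b')=8, C('c')=10
L[0]='a': occ=0, LF[0]=C('a')+0=1+0=1
L[1]='b': occ=0, LF[1]=C('b')+0=8+0=8
L[2]='$': occ=0, LF[2]=C('$')+0=0+0=0
L[3]='a': occ=1, LF[3]=C('a')+1=1+1=2
L[4]='c': occ=0, LF[4]=C('c')+0=10+0=10
L[5]='c': occ=1, LF[5]=C('c')+1=10+1=11
L[6]='b': occ=1, LF[6]=C('b')+1=8+1=9
L[7]='a': occ=2, LF[7]=C('a')+2=1+2=3
L[8]='a': occ=3, LF[8]=C('a')+3=1+3=4
L[9]='a': occ=4, LF[9]=C('a')+4=1+4=5
L[10]='a': occ=5, LF[10]=C('a')+5=1+5=6
L[11]='a': occ=6, LF[11]=C('a')+6=1+6=7

Answer: 1 8 0 2 10 11 9 3 4 5 6 7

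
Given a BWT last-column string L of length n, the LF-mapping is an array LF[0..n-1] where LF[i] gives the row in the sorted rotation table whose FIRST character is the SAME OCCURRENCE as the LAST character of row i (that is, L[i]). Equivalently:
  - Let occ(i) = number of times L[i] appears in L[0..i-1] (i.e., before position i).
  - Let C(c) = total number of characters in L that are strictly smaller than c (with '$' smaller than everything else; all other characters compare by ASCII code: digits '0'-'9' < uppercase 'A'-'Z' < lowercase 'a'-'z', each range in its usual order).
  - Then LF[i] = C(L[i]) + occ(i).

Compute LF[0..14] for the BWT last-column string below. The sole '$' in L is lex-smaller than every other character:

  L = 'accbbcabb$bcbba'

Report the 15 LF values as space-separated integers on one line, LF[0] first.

Char counts: '$':1, 'a':3, 'b':7, 'c':4
C (first-col start): C('$')=0, C('a')=1, C('b')=4, C('c')=11
L[0]='a': occ=0, LF[0]=C('a')+0=1+0=1
L[1]='c': occ=0, LF[1]=C('c')+0=11+0=11
L[2]='c': occ=1, LF[2]=C('c')+1=11+1=12
L[3]='b': occ=0, LF[3]=C('b')+0=4+0=4
L[4]='b': occ=1, LF[4]=C('b')+1=4+1=5
L[5]='c': occ=2, LF[5]=C('c')+2=11+2=13
L[6]='a': occ=1, LF[6]=C('a')+1=1+1=2
L[7]='b': occ=2, LF[7]=C('b')+2=4+2=6
L[8]='b': occ=3, LF[8]=C('b')+3=4+3=7
L[9]='$': occ=0, LF[9]=C('$')+0=0+0=0
L[10]='b': occ=4, LF[10]=C('b')+4=4+4=8
L[11]='c': occ=3, LF[11]=C('c')+3=11+3=14
L[12]='b': occ=5, LF[12]=C('b')+5=4+5=9
L[13]='b': occ=6, LF[13]=C('b')+6=4+6=10
L[14]='a': occ=2, LF[14]=C('a')+2=1+2=3

Answer: 1 11 12 4 5 13 2 6 7 0 8 14 9 10 3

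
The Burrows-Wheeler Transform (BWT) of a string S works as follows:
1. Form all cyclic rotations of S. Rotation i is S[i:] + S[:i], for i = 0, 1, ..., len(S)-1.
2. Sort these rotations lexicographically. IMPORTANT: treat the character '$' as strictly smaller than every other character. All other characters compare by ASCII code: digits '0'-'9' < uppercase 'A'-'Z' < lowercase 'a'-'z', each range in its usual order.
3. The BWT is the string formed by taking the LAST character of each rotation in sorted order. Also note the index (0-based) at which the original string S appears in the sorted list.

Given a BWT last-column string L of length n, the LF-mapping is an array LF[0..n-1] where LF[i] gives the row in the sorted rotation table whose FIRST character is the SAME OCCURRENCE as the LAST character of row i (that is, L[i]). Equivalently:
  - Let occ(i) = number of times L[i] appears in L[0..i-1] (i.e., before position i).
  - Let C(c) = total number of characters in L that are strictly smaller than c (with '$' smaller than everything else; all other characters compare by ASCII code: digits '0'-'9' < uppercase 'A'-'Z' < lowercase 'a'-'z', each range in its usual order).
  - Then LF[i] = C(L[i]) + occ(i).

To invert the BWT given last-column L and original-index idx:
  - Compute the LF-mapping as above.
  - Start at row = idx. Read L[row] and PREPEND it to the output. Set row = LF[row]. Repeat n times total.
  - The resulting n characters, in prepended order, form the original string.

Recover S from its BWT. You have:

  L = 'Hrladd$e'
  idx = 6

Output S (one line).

LF mapping: 1 7 6 2 3 4 0 5
Walk LF starting at row 6, prepending L[row]:
  step 1: row=6, L[6]='$', prepend. Next row=LF[6]=0
  step 2: row=0, L[0]='H', prepend. Next row=LF[0]=1
  step 3: row=1, L[1]='r', prepend. Next row=LF[1]=7
  step 4: row=7, L[7]='e', prepend. Next row=LF[7]=5
  step 5: row=5, L[5]='d', prepend. Next row=LF[5]=4
  step 6: row=4, L[4]='d', prepend. Next row=LF[4]=3
  step 7: row=3, L[3]='a', prepend. Next row=LF[3]=2
  step 8: row=2, L[2]='l', prepend. Next row=LF[2]=6
Reversed output: ladderH$

Answer: ladderH$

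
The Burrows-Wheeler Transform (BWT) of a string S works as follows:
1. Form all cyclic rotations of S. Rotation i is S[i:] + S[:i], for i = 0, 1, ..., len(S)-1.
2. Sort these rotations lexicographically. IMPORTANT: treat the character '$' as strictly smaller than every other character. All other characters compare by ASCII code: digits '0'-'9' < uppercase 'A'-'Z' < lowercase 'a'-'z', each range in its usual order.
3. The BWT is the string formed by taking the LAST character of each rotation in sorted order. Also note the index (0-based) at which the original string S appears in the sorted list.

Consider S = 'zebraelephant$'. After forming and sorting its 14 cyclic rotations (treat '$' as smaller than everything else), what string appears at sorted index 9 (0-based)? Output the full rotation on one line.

All 14 rotations (rotation i = S[i:]+S[:i]):
  rot[0] = zebraelephant$
  rot[1] = ebraelephant$z
  rot[2] = braelephant$ze
  rot[3] = raelephant$zeb
  rot[4] = aelephant$zebr
  rot[5] = elephant$zebra
  rot[6] = lephant$zebrae
  rot[7] = ephant$zebrael
  rot[8] = phant$zebraele
  rot[9] = hant$zebraelep
  rot[10] = ant$zebraeleph
  rot[11] = nt$zebraelepha
  rot[12] = t$zebraelephan
  rot[13] = $zebraelephant
Sorted (with $ < everything):
  sorted[0] = $zebraelephant
  sorted[1] = aelephant$zebr
  sorted[2] = ant$zebraeleph
  sorted[3] = braelephant$ze
  sorted[4] = ebraelephant$z
  sorted[5] = elephant$zebra
  sorted[6] = ephant$zebrael
  sorted[7] = hant$zebraelep
  sorted[8] = lephant$zebrae
  sorted[9] = nt$zebraelepha
  sorted[10] = phant$zebraele
  sorted[11] = raelephant$zeb
  sorted[12] = t$zebraelephan
  sorted[13] = zebraelephant$
sorted[9] = nt$zebraelepha

Answer: nt$zebraelepha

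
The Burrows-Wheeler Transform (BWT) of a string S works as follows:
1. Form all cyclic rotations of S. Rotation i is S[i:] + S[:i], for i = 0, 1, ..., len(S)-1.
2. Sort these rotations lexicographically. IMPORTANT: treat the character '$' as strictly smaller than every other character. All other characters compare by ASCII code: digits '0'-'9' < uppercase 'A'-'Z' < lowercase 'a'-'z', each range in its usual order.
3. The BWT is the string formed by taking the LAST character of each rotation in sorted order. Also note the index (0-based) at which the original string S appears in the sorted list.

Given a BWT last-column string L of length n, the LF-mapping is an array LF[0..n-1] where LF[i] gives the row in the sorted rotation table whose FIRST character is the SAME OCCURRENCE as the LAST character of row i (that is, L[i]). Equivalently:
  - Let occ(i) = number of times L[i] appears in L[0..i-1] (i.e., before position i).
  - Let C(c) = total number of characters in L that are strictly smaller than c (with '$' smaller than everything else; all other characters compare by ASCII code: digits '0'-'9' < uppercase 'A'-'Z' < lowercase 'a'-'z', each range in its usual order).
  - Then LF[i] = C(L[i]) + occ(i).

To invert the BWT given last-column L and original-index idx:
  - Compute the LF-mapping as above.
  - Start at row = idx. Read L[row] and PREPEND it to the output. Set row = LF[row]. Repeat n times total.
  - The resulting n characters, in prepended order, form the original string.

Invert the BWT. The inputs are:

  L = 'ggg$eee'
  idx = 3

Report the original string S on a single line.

Answer: egegeg$

Derivation:
LF mapping: 4 5 6 0 1 2 3
Walk LF starting at row 3, prepending L[row]:
  step 1: row=3, L[3]='$', prepend. Next row=LF[3]=0
  step 2: row=0, L[0]='g', prepend. Next row=LF[0]=4
  step 3: row=4, L[4]='e', prepend. Next row=LF[4]=1
  step 4: row=1, L[1]='g', prepend. Next row=LF[1]=5
  step 5: row=5, L[5]='e', prepend. Next row=LF[5]=2
  step 6: row=2, L[2]='g', prepend. Next row=LF[2]=6
  step 7: row=6, L[6]='e', prepend. Next row=LF[6]=3
Reversed output: egegeg$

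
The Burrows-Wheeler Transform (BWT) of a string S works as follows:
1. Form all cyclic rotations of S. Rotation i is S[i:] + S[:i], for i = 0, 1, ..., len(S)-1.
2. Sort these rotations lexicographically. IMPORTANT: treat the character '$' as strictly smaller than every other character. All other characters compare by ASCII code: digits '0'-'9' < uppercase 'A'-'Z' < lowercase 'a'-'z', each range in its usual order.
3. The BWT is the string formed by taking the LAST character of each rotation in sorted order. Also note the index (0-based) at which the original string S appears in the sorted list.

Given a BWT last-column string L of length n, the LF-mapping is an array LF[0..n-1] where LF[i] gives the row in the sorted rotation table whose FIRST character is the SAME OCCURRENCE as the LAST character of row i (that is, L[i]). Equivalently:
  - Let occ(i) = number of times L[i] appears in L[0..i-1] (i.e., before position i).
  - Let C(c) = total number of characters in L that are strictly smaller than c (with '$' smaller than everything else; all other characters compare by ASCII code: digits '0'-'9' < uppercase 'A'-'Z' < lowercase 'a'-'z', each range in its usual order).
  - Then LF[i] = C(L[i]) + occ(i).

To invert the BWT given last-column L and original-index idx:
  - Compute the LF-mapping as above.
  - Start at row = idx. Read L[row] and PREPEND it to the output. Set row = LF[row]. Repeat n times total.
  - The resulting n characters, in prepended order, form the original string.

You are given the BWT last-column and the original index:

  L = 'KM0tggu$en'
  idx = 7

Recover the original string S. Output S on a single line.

Answer: nuggetM0K$

Derivation:
LF mapping: 2 3 1 8 5 6 9 0 4 7
Walk LF starting at row 7, prepending L[row]:
  step 1: row=7, L[7]='$', prepend. Next row=LF[7]=0
  step 2: row=0, L[0]='K', prepend. Next row=LF[0]=2
  step 3: row=2, L[2]='0', prepend. Next row=LF[2]=1
  step 4: row=1, L[1]='M', prepend. Next row=LF[1]=3
  step 5: row=3, L[3]='t', prepend. Next row=LF[3]=8
  step 6: row=8, L[8]='e', prepend. Next row=LF[8]=4
  step 7: row=4, L[4]='g', prepend. Next row=LF[4]=5
  step 8: row=5, L[5]='g', prepend. Next row=LF[5]=6
  step 9: row=6, L[6]='u', prepend. Next row=LF[6]=9
  step 10: row=9, L[9]='n', prepend. Next row=LF[9]=7
Reversed output: nuggetM0K$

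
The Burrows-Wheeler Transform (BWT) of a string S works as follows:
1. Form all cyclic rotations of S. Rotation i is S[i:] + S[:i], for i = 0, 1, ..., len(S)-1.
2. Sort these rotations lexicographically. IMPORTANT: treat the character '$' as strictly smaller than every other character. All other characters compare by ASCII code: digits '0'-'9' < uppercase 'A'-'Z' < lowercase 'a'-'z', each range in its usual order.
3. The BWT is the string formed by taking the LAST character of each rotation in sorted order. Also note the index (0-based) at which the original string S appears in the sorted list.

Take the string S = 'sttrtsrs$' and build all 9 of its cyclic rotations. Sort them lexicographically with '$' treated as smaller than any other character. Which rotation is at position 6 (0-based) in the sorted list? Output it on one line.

All 9 rotations (rotation i = S[i:]+S[:i]):
  rot[0] = sttrtsrs$
  rot[1] = ttrtsrs$s
  rot[2] = trtsrs$st
  rot[3] = rtsrs$stt
  rot[4] = tsrs$sttr
  rot[5] = srs$sttrt
  rot[6] = rs$sttrts
  rot[7] = s$sttrtsr
  rot[8] = $sttrtsrs
Sorted (with $ < everything):
  sorted[0] = $sttrtsrs
  sorted[1] = rs$sttrts
  sorted[2] = rtsrs$stt
  sorted[3] = s$sttrtsr
  sorted[4] = srs$sttrt
  sorted[5] = sttrtsrs$
  sorted[6] = trtsrs$st
  sorted[7] = tsrs$sttr
  sorted[8] = ttrtsrs$s
sorted[6] = trtsrs$st

Answer: trtsrs$st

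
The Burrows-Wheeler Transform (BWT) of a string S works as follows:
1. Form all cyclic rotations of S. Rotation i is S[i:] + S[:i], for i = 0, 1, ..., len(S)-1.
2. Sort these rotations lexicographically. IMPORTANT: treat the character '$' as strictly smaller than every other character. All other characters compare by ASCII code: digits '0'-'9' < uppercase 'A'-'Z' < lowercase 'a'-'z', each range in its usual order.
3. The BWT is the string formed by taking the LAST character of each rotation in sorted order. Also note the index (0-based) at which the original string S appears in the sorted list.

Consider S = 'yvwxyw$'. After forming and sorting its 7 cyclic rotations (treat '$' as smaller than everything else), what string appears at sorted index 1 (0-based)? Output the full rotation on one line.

All 7 rotations (rotation i = S[i:]+S[:i]):
  rot[0] = yvwxyw$
  rot[1] = vwxyw$y
  rot[2] = wxyw$yv
  rot[3] = xyw$yvw
  rot[4] = yw$yvwx
  rot[5] = w$yvwxy
  rot[6] = $yvwxyw
Sorted (with $ < everything):
  sorted[0] = $yvwxyw
  sorted[1] = vwxyw$y
  sorted[2] = w$yvwxy
  sorted[3] = wxyw$yv
  sorted[4] = xyw$yvw
  sorted[5] = yvwxyw$
  sorted[6] = yw$yvwx
sorted[1] = vwxyw$y

Answer: vwxyw$y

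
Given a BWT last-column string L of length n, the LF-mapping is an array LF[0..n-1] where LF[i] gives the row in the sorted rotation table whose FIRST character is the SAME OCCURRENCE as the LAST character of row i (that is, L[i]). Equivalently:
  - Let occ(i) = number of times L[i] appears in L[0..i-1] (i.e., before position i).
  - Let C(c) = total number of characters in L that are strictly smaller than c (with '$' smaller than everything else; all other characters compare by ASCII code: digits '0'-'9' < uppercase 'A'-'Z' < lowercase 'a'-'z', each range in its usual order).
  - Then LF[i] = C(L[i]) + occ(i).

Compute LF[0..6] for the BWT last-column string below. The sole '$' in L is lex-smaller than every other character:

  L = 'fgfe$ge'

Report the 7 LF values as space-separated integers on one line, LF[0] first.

Answer: 3 5 4 1 0 6 2

Derivation:
Char counts: '$':1, 'e':2, 'f':2, 'g':2
C (first-col start): C('$')=0, C('e')=1, C('f')=3, C('g')=5
L[0]='f': occ=0, LF[0]=C('f')+0=3+0=3
L[1]='g': occ=0, LF[1]=C('g')+0=5+0=5
L[2]='f': occ=1, LF[2]=C('f')+1=3+1=4
L[3]='e': occ=0, LF[3]=C('e')+0=1+0=1
L[4]='$': occ=0, LF[4]=C('$')+0=0+0=0
L[5]='g': occ=1, LF[5]=C('g')+1=5+1=6
L[6]='e': occ=1, LF[6]=C('e')+1=1+1=2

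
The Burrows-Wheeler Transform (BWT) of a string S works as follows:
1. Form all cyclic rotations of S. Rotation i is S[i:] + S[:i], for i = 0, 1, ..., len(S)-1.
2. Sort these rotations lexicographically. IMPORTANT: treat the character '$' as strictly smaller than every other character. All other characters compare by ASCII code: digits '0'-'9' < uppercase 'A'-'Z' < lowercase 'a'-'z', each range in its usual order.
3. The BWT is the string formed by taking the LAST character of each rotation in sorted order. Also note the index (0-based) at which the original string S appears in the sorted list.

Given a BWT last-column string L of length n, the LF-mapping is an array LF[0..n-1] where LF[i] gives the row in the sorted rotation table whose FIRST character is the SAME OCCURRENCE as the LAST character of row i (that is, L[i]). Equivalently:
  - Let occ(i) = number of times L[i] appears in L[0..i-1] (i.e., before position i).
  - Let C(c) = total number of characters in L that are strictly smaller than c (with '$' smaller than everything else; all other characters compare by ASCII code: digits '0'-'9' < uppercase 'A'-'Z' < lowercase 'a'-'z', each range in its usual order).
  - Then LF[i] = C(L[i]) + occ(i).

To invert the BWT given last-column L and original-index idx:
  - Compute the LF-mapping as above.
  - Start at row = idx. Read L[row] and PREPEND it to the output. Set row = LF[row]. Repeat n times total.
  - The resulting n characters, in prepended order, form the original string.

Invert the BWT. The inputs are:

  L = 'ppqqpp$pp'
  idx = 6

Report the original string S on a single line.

LF mapping: 1 2 7 8 3 4 0 5 6
Walk LF starting at row 6, prepending L[row]:
  step 1: row=6, L[6]='$', prepend. Next row=LF[6]=0
  step 2: row=0, L[0]='p', prepend. Next row=LF[0]=1
  step 3: row=1, L[1]='p', prepend. Next row=LF[1]=2
  step 4: row=2, L[2]='q', prepend. Next row=LF[2]=7
  step 5: row=7, L[7]='p', prepend. Next row=LF[7]=5
  step 6: row=5, L[5]='p', prepend. Next row=LF[5]=4
  step 7: row=4, L[4]='p', prepend. Next row=LF[4]=3
  step 8: row=3, L[3]='q', prepend. Next row=LF[3]=8
  step 9: row=8, L[8]='p', prepend. Next row=LF[8]=6
Reversed output: pqpppqpp$

Answer: pqpppqpp$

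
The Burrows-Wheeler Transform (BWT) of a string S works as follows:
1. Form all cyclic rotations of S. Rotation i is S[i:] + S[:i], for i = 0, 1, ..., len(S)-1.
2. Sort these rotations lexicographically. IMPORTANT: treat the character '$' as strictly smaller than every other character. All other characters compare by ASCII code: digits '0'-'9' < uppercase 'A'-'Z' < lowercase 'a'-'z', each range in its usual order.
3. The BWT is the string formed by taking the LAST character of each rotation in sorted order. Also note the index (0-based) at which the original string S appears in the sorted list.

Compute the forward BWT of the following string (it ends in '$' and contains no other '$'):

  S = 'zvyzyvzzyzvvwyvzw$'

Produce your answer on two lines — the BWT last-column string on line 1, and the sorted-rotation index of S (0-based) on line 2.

Answer: wzvzyyzvwzzvy$vyzv
13

Derivation:
All 18 rotations (rotation i = S[i:]+S[:i]):
  rot[0] = zvyzyvzzyzvvwyvzw$
  rot[1] = vyzyvzzyzvvwyvzw$z
  rot[2] = yzyvzzyzvvwyvzw$zv
  rot[3] = zyvzzyzvvwyvzw$zvy
  rot[4] = yvzzyzvvwyvzw$zvyz
  rot[5] = vzzyzvvwyvzw$zvyzy
  rot[6] = zzyzvvwyvzw$zvyzyv
  rot[7] = zyzvvwyvzw$zvyzyvz
  rot[8] = yzvvwyvzw$zvyzyvzz
  rot[9] = zvvwyvzw$zvyzyvzzy
  rot[10] = vvwyvzw$zvyzyvzzyz
  rot[11] = vwyvzw$zvyzyvzzyzv
  rot[12] = wyvzw$zvyzyvzzyzvv
  rot[13] = yvzw$zvyzyvzzyzvvw
  rot[14] = vzw$zvyzyvzzyzvvwy
  rot[15] = zw$zvyzyvzzyzvvwyv
  rot[16] = w$zvyzyvzzyzvvwyvz
  rot[17] = $zvyzyvzzyzvvwyvzw
Sorted (with $ < everything):
  sorted[0] = $zvyzyvzzyzvvwyvzw  (last char: 'w')
  sorted[1] = vvwyvzw$zvyzyvzzyz  (last char: 'z')
  sorted[2] = vwyvzw$zvyzyvzzyzv  (last char: 'v')
  sorted[3] = vyzyvzzyzvvwyvzw$z  (last char: 'z')
  sorted[4] = vzw$zvyzyvzzyzvvwy  (last char: 'y')
  sorted[5] = vzzyzvvwyvzw$zvyzy  (last char: 'y')
  sorted[6] = w$zvyzyvzzyzvvwyvz  (last char: 'z')
  sorted[7] = wyvzw$zvyzyvzzyzvv  (last char: 'v')
  sorted[8] = yvzw$zvyzyvzzyzvvw  (last char: 'w')
  sorted[9] = yvzzyzvvwyvzw$zvyz  (last char: 'z')
  sorted[10] = yzvvwyvzw$zvyzyvzz  (last char: 'z')
  sorted[11] = yzyvzzyzvvwyvzw$zv  (last char: 'v')
  sorted[12] = zvvwyvzw$zvyzyvzzy  (last char: 'y')
  sorted[13] = zvyzyvzzyzvvwyvzw$  (last char: '$')
  sorted[14] = zw$zvyzyvzzyzvvwyv  (last char: 'v')
  sorted[15] = zyvzzyzvvwyvzw$zvy  (last char: 'y')
  sorted[16] = zyzvvwyvzw$zvyzyvz  (last char: 'z')
  sorted[17] = zzyzvvwyvzw$zvyzyv  (last char: 'v')
Last column: wzvzyyzvwzzvy$vyzv
Original string S is at sorted index 13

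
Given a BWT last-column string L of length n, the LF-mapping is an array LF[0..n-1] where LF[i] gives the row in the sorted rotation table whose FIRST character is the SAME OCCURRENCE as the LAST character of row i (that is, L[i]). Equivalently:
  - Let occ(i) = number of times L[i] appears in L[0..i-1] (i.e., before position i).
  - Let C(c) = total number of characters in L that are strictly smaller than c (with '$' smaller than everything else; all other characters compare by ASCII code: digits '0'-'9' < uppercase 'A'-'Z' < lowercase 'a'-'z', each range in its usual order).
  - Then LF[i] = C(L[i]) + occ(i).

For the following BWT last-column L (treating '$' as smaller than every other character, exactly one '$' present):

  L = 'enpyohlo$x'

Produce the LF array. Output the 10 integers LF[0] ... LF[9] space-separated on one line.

Char counts: '$':1, 'e':1, 'h':1, 'l':1, 'n':1, 'o':2, 'p':1, 'x':1, 'y':1
C (first-col start): C('$')=0, C('e')=1, C('h')=2, C('l')=3, C('n')=4, C('o')=5, C('p')=7, C('x')=8, C('y')=9
L[0]='e': occ=0, LF[0]=C('e')+0=1+0=1
L[1]='n': occ=0, LF[1]=C('n')+0=4+0=4
L[2]='p': occ=0, LF[2]=C('p')+0=7+0=7
L[3]='y': occ=0, LF[3]=C('y')+0=9+0=9
L[4]='o': occ=0, LF[4]=C('o')+0=5+0=5
L[5]='h': occ=0, LF[5]=C('h')+0=2+0=2
L[6]='l': occ=0, LF[6]=C('l')+0=3+0=3
L[7]='o': occ=1, LF[7]=C('o')+1=5+1=6
L[8]='$': occ=0, LF[8]=C('$')+0=0+0=0
L[9]='x': occ=0, LF[9]=C('x')+0=8+0=8

Answer: 1 4 7 9 5 2 3 6 0 8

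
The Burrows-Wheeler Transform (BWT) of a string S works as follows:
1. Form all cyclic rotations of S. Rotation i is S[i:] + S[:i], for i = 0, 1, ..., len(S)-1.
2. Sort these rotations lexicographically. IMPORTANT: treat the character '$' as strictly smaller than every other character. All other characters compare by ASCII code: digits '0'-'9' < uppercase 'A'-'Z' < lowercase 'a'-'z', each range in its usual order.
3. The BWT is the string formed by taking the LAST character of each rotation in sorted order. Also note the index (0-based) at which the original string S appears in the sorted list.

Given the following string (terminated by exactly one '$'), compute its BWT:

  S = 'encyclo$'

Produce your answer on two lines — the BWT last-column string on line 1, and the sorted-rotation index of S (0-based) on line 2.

All 8 rotations (rotation i = S[i:]+S[:i]):
  rot[0] = encyclo$
  rot[1] = ncyclo$e
  rot[2] = cyclo$en
  rot[3] = yclo$enc
  rot[4] = clo$ency
  rot[5] = lo$encyc
  rot[6] = o$encycl
  rot[7] = $encyclo
Sorted (with $ < everything):
  sorted[0] = $encyclo  (last char: 'o')
  sorted[1] = clo$ency  (last char: 'y')
  sorted[2] = cyclo$en  (last char: 'n')
  sorted[3] = encyclo$  (last char: '$')
  sorted[4] = lo$encyc  (last char: 'c')
  sorted[5] = ncyclo$e  (last char: 'e')
  sorted[6] = o$encycl  (last char: 'l')
  sorted[7] = yclo$enc  (last char: 'c')
Last column: oyn$celc
Original string S is at sorted index 3

Answer: oyn$celc
3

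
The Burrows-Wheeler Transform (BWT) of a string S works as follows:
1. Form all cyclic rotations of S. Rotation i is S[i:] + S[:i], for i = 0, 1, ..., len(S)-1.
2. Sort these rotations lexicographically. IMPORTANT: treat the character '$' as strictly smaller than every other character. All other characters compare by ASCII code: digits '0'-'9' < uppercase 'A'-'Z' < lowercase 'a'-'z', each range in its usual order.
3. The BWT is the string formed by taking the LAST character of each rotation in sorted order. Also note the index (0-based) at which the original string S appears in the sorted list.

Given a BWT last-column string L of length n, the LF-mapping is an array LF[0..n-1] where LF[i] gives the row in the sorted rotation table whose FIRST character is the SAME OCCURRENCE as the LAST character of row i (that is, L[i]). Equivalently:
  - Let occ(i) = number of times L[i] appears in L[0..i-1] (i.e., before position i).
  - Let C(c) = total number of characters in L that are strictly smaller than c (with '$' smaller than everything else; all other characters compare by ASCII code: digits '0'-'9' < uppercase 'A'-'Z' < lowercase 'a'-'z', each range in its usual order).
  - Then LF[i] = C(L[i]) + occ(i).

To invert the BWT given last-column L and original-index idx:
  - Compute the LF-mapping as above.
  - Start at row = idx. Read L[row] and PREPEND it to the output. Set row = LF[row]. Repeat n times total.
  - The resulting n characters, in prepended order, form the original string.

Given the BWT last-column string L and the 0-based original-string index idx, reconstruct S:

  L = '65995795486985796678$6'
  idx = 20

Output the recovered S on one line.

LF mapping: 6 2 17 18 3 11 19 4 1 14 7 20 15 5 12 21 8 9 13 16 0 10
Walk LF starting at row 20, prepending L[row]:
  step 1: row=20, L[20]='$', prepend. Next row=LF[20]=0
  step 2: row=0, L[0]='6', prepend. Next row=LF[0]=6
  step 3: row=6, L[6]='9', prepend. Next row=LF[6]=19
  step 4: row=19, L[19]='8', prepend. Next row=LF[19]=16
  step 5: row=16, L[16]='6', prepend. Next row=LF[16]=8
  step 6: row=8, L[8]='4', prepend. Next row=LF[8]=1
  step 7: row=1, L[1]='5', prepend. Next row=LF[1]=2
  step 8: row=2, L[2]='9', prepend. Next row=LF[2]=17
  step 9: row=17, L[17]='6', prepend. Next row=LF[17]=9
  step 10: row=9, L[9]='8', prepend. Next row=LF[9]=14
  step 11: row=14, L[14]='7', prepend. Next row=LF[14]=12
  step 12: row=12, L[12]='8', prepend. Next row=LF[12]=15
  step 13: row=15, L[15]='9', prepend. Next row=LF[15]=21
  step 14: row=21, L[21]='6', prepend. Next row=LF[21]=10
  step 15: row=10, L[10]='6', prepend. Next row=LF[10]=7
  step 16: row=7, L[7]='5', prepend. Next row=LF[7]=4
  step 17: row=4, L[4]='5', prepend. Next row=LF[4]=3
  step 18: row=3, L[3]='9', prepend. Next row=LF[3]=18
  step 19: row=18, L[18]='7', prepend. Next row=LF[18]=13
  step 20: row=13, L[13]='5', prepend. Next row=LF[13]=5
  step 21: row=5, L[5]='7', prepend. Next row=LF[5]=11
  step 22: row=11, L[11]='9', prepend. Next row=LF[11]=20
Reversed output: 975795566987869546896$

Answer: 975795566987869546896$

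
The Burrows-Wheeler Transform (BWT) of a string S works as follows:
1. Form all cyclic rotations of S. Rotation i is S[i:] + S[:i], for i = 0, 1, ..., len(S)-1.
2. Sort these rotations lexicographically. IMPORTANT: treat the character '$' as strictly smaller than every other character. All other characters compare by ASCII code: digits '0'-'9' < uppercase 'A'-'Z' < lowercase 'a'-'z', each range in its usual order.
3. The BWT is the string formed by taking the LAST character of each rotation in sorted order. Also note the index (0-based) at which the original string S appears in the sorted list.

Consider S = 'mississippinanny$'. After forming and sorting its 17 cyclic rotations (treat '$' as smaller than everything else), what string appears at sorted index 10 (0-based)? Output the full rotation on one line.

All 17 rotations (rotation i = S[i:]+S[:i]):
  rot[0] = mississippinanny$
  rot[1] = ississippinanny$m
  rot[2] = ssissippinanny$mi
  rot[3] = sissippinanny$mis
  rot[4] = issippinanny$miss
  rot[5] = ssippinanny$missi
  rot[6] = sippinanny$missis
  rot[7] = ippinanny$mississ
  rot[8] = ppinanny$mississi
  rot[9] = pinanny$mississip
  rot[10] = inanny$mississipp
  rot[11] = nanny$mississippi
  rot[12] = anny$mississippin
  rot[13] = nny$mississippina
  rot[14] = ny$mississippinan
  rot[15] = y$mississippinann
  rot[16] = $mississippinanny
Sorted (with $ < everything):
  sorted[0] = $mississippinanny
  sorted[1] = anny$mississippin
  sorted[2] = inanny$mississipp
  sorted[3] = ippinanny$mississ
  sorted[4] = issippinanny$miss
  sorted[5] = ississippinanny$m
  sorted[6] = mississippinanny$
  sorted[7] = nanny$mississippi
  sorted[8] = nny$mississippina
  sorted[9] = ny$mississippinan
  sorted[10] = pinanny$mississip
  sorted[11] = ppinanny$mississi
  sorted[12] = sippinanny$missis
  sorted[13] = sissippinanny$mis
  sorted[14] = ssippinanny$missi
  sorted[15] = ssissippinanny$mi
  sorted[16] = y$mississippinann
sorted[10] = pinanny$mississip

Answer: pinanny$mississip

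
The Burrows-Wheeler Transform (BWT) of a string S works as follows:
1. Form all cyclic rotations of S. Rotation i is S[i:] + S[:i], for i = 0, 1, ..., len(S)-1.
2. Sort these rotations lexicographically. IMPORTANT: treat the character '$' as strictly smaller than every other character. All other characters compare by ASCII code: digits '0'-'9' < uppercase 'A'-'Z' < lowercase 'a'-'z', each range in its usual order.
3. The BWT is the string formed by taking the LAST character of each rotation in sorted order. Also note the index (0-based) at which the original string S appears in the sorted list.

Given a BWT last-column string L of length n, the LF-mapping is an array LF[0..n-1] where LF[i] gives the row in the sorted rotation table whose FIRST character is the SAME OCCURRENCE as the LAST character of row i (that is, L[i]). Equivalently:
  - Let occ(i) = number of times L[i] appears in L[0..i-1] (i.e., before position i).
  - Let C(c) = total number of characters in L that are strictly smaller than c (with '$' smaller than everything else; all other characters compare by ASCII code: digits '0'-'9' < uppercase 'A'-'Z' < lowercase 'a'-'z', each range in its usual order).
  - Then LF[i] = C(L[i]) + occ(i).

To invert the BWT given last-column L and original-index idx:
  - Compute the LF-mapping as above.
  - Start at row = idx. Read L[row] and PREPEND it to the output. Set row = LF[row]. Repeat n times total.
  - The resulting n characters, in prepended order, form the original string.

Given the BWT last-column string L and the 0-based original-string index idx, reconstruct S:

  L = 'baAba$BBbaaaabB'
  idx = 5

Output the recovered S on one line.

Answer: aABaBbbaabBaab$

Derivation:
LF mapping: 11 5 1 12 6 0 2 3 13 7 8 9 10 14 4
Walk LF starting at row 5, prepending L[row]:
  step 1: row=5, L[5]='$', prepend. Next row=LF[5]=0
  step 2: row=0, L[0]='b', prepend. Next row=LF[0]=11
  step 3: row=11, L[11]='a', prepend. Next row=LF[11]=9
  step 4: row=9, L[9]='a', prepend. Next row=LF[9]=7
  step 5: row=7, L[7]='B', prepend. Next row=LF[7]=3
  step 6: row=3, L[3]='b', prepend. Next row=LF[3]=12
  step 7: row=12, L[12]='a', prepend. Next row=LF[12]=10
  step 8: row=10, L[10]='a', prepend. Next row=LF[10]=8
  step 9: row=8, L[8]='b', prepend. Next row=LF[8]=13
  step 10: row=13, L[13]='b', prepend. Next row=LF[13]=14
  step 11: row=14, L[14]='B', prepend. Next row=LF[14]=4
  step 12: row=4, L[4]='a', prepend. Next row=LF[4]=6
  step 13: row=6, L[6]='B', prepend. Next row=LF[6]=2
  step 14: row=2, L[2]='A', prepend. Next row=LF[2]=1
  step 15: row=1, L[1]='a', prepend. Next row=LF[1]=5
Reversed output: aABaBbbaabBaab$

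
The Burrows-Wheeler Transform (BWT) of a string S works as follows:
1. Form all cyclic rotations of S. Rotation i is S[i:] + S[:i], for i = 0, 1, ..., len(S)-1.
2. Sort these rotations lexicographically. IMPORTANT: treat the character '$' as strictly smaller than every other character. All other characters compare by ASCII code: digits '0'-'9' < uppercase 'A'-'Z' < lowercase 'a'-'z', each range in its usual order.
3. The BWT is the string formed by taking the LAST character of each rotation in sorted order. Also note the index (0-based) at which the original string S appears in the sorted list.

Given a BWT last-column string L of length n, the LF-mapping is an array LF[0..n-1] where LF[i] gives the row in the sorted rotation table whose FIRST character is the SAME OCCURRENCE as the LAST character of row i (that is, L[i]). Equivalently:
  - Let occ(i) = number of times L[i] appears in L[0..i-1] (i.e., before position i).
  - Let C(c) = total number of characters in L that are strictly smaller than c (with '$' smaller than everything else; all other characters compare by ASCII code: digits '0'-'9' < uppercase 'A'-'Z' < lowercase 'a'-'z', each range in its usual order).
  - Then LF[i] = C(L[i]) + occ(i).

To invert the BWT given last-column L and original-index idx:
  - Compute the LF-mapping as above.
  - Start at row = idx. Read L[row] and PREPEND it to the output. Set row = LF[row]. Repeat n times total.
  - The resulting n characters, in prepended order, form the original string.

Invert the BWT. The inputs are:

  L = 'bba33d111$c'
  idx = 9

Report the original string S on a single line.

LF mapping: 7 8 6 4 5 10 1 2 3 0 9
Walk LF starting at row 9, prepending L[row]:
  step 1: row=9, L[9]='$', prepend. Next row=LF[9]=0
  step 2: row=0, L[0]='b', prepend. Next row=LF[0]=7
  step 3: row=7, L[7]='1', prepend. Next row=LF[7]=2
  step 4: row=2, L[2]='a', prepend. Next row=LF[2]=6
  step 5: row=6, L[6]='1', prepend. Next row=LF[6]=1
  step 6: row=1, L[1]='b', prepend. Next row=LF[1]=8
  step 7: row=8, L[8]='1', prepend. Next row=LF[8]=3
  step 8: row=3, L[3]='3', prepend. Next row=LF[3]=4
  step 9: row=4, L[4]='3', prepend. Next row=LF[4]=5
  step 10: row=5, L[5]='d', prepend. Next row=LF[5]=10
  step 11: row=10, L[10]='c', prepend. Next row=LF[10]=9
Reversed output: cd331b1a1b$

Answer: cd331b1a1b$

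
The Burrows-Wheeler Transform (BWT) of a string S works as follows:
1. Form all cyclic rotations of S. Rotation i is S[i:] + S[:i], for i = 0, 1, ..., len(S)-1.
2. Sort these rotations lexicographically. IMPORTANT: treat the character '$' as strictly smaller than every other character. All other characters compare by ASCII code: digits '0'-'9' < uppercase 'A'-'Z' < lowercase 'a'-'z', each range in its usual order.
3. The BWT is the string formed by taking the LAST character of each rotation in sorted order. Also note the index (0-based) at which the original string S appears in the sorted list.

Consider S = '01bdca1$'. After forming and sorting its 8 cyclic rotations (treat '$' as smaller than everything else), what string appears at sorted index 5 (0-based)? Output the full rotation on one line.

All 8 rotations (rotation i = S[i:]+S[:i]):
  rot[0] = 01bdca1$
  rot[1] = 1bdca1$0
  rot[2] = bdca1$01
  rot[3] = dca1$01b
  rot[4] = ca1$01bd
  rot[5] = a1$01bdc
  rot[6] = 1$01bdca
  rot[7] = $01bdca1
Sorted (with $ < everything):
  sorted[0] = $01bdca1
  sorted[1] = 01bdca1$
  sorted[2] = 1$01bdca
  sorted[3] = 1bdca1$0
  sorted[4] = a1$01bdc
  sorted[5] = bdca1$01
  sorted[6] = ca1$01bd
  sorted[7] = dca1$01b
sorted[5] = bdca1$01

Answer: bdca1$01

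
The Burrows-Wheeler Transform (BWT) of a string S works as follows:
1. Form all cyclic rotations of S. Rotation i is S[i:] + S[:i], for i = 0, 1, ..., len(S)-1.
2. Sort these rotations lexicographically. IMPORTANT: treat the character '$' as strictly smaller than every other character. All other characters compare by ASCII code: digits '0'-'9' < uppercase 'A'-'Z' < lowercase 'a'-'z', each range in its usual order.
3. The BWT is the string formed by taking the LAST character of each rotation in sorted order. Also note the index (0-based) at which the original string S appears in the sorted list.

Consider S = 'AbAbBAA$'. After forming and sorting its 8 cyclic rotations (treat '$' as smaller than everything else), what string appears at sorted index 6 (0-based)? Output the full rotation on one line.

All 8 rotations (rotation i = S[i:]+S[:i]):
  rot[0] = AbAbBAA$
  rot[1] = bAbBAA$A
  rot[2] = AbBAA$Ab
  rot[3] = bBAA$AbA
  rot[4] = BAA$AbAb
  rot[5] = AA$AbAbB
  rot[6] = A$AbAbBA
  rot[7] = $AbAbBAA
Sorted (with $ < everything):
  sorted[0] = $AbAbBAA
  sorted[1] = A$AbAbBA
  sorted[2] = AA$AbAbB
  sorted[3] = AbAbBAA$
  sorted[4] = AbBAA$Ab
  sorted[5] = BAA$AbAb
  sorted[6] = bAbBAA$A
  sorted[7] = bBAA$AbA
sorted[6] = bAbBAA$A

Answer: bAbBAA$A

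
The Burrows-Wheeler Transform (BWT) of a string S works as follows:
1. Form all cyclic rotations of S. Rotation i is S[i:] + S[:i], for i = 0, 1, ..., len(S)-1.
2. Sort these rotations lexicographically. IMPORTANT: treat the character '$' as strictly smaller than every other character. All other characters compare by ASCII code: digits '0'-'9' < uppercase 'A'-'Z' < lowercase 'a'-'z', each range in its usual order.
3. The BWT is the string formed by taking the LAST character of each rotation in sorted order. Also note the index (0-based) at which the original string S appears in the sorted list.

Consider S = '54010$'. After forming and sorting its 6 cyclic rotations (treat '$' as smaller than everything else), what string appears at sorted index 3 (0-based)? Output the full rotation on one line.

All 6 rotations (rotation i = S[i:]+S[:i]):
  rot[0] = 54010$
  rot[1] = 4010$5
  rot[2] = 010$54
  rot[3] = 10$540
  rot[4] = 0$5401
  rot[5] = $54010
Sorted (with $ < everything):
  sorted[0] = $54010
  sorted[1] = 0$5401
  sorted[2] = 010$54
  sorted[3] = 10$540
  sorted[4] = 4010$5
  sorted[5] = 54010$
sorted[3] = 10$540

Answer: 10$540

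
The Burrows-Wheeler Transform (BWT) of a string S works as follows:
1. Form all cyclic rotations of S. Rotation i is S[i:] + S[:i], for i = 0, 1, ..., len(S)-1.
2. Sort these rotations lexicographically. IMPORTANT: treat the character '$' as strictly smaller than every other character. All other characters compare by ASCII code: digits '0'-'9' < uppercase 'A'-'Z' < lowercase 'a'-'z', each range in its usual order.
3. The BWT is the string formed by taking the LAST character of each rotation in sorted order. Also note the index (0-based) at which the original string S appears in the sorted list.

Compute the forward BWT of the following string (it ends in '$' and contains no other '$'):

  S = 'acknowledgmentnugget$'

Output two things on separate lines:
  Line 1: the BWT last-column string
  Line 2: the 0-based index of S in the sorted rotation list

Answer: t$aelmggudcwgketnenno
1

Derivation:
All 21 rotations (rotation i = S[i:]+S[:i]):
  rot[0] = acknowledgmentnugget$
  rot[1] = cknowledgmentnugget$a
  rot[2] = knowledgmentnugget$ac
  rot[3] = nowledgmentnugget$ack
  rot[4] = owledgmentnugget$ackn
  rot[5] = wledgmentnugget$ackno
  rot[6] = ledgmentnugget$acknow
  rot[7] = edgmentnugget$acknowl
  rot[8] = dgmentnugget$acknowle
  rot[9] = gmentnugget$acknowled
  rot[10] = mentnugget$acknowledg
  rot[11] = entnugget$acknowledgm
  rot[12] = ntnugget$acknowledgme
  rot[13] = tnugget$acknowledgmen
  rot[14] = nugget$acknowledgment
  rot[15] = ugget$acknowledgmentn
  rot[16] = gget$acknowledgmentnu
  rot[17] = get$acknowledgmentnug
  rot[18] = et$acknowledgmentnugg
  rot[19] = t$acknowledgmentnugge
  rot[20] = $acknowledgmentnugget
Sorted (with $ < everything):
  sorted[0] = $acknowledgmentnugget  (last char: 't')
  sorted[1] = acknowledgmentnugget$  (last char: '$')
  sorted[2] = cknowledgmentnugget$a  (last char: 'a')
  sorted[3] = dgmentnugget$acknowle  (last char: 'e')
  sorted[4] = edgmentnugget$acknowl  (last char: 'l')
  sorted[5] = entnugget$acknowledgm  (last char: 'm')
  sorted[6] = et$acknowledgmentnugg  (last char: 'g')
  sorted[7] = get$acknowledgmentnug  (last char: 'g')
  sorted[8] = gget$acknowledgmentnu  (last char: 'u')
  sorted[9] = gmentnugget$acknowled  (last char: 'd')
  sorted[10] = knowledgmentnugget$ac  (last char: 'c')
  sorted[11] = ledgmentnugget$acknow  (last char: 'w')
  sorted[12] = mentnugget$acknowledg  (last char: 'g')
  sorted[13] = nowledgmentnugget$ack  (last char: 'k')
  sorted[14] = ntnugget$acknowledgme  (last char: 'e')
  sorted[15] = nugget$acknowledgment  (last char: 't')
  sorted[16] = owledgmentnugget$ackn  (last char: 'n')
  sorted[17] = t$acknowledgmentnugge  (last char: 'e')
  sorted[18] = tnugget$acknowledgmen  (last char: 'n')
  sorted[19] = ugget$acknowledgmentn  (last char: 'n')
  sorted[20] = wledgmentnugget$ackno  (last char: 'o')
Last column: t$aelmggudcwgketnenno
Original string S is at sorted index 1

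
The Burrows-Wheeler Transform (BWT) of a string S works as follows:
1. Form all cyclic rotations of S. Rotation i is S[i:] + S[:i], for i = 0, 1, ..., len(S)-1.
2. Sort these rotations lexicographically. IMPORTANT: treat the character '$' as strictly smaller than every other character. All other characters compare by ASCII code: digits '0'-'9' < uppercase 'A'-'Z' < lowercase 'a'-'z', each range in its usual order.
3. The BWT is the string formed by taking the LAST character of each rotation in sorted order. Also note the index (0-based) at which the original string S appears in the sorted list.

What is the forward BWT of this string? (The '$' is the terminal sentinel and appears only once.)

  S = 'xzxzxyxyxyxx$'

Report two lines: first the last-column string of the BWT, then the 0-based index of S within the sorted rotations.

Answer: xxyyyzz$xxxxx
7

Derivation:
All 13 rotations (rotation i = S[i:]+S[:i]):
  rot[0] = xzxzxyxyxyxx$
  rot[1] = zxzxyxyxyxx$x
  rot[2] = xzxyxyxyxx$xz
  rot[3] = zxyxyxyxx$xzx
  rot[4] = xyxyxyxx$xzxz
  rot[5] = yxyxyxx$xzxzx
  rot[6] = xyxyxx$xzxzxy
  rot[7] = yxyxx$xzxzxyx
  rot[8] = xyxx$xzxzxyxy
  rot[9] = yxx$xzxzxyxyx
  rot[10] = xx$xzxzxyxyxy
  rot[11] = x$xzxzxyxyxyx
  rot[12] = $xzxzxyxyxyxx
Sorted (with $ < everything):
  sorted[0] = $xzxzxyxyxyxx  (last char: 'x')
  sorted[1] = x$xzxzxyxyxyx  (last char: 'x')
  sorted[2] = xx$xzxzxyxyxy  (last char: 'y')
  sorted[3] = xyxx$xzxzxyxy  (last char: 'y')
  sorted[4] = xyxyxx$xzxzxy  (last char: 'y')
  sorted[5] = xyxyxyxx$xzxz  (last char: 'z')
  sorted[6] = xzxyxyxyxx$xz  (last char: 'z')
  sorted[7] = xzxzxyxyxyxx$  (last char: '$')
  sorted[8] = yxx$xzxzxyxyx  (last char: 'x')
  sorted[9] = yxyxx$xzxzxyx  (last char: 'x')
  sorted[10] = yxyxyxx$xzxzx  (last char: 'x')
  sorted[11] = zxyxyxyxx$xzx  (last char: 'x')
  sorted[12] = zxzxyxyxyxx$x  (last char: 'x')
Last column: xxyyyzz$xxxxx
Original string S is at sorted index 7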